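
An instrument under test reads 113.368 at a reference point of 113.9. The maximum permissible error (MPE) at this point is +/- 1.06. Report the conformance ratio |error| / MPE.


e = indication - reference = 113.368 - 113.9 = -0.5320
|e| = 0.5320
ratio = |e| / MPE = 0.5320 / 1.06
ratio = 0.5019

0.5019


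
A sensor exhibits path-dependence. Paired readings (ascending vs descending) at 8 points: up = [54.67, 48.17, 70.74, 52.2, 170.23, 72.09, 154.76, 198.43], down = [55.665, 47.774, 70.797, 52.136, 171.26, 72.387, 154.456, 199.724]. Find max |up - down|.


|54.67 - 55.665| = 0.9950
|48.17 - 47.774| = 0.3960
|70.74 - 70.797| = 0.0570
|52.2 - 52.136| = 0.0640
|170.23 - 171.26| = 1.0300
|72.09 - 72.387| = 0.2970
|154.76 - 154.456| = 0.3040
|198.43 - 199.724| = 1.2940
hysteresis = max(diffs) = 1.2940

1.2940


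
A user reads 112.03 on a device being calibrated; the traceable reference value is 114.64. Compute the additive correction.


Correction = standard - reading
= 114.64 - 112.03
= 2.6100

2.6100


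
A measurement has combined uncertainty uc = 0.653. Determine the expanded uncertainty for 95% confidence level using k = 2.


U = k * uc
U = 2 * 0.653
U = 1.3060

1.3060


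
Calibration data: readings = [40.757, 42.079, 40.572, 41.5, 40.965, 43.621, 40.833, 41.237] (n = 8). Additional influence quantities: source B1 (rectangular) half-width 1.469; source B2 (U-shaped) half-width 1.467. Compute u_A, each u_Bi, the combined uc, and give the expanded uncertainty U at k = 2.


mean = (40.757 + 42.079 + 40.572 + 41.5 + 40.965 + 43.621 + 40.833 + 41.237) / 8 = 41.4455
s = sqrt(sum((x - mean)^2)/(n-1)) = 1.0016869
u_A = s / sqrt(n) = 1.0016869 / sqrt(8) = 0.3541498
u_B1 = 1.469 / sqrt(3) = 0.84812755
u_B2 = 1.467 / sqrt(2) = 1.0373256
uc = sqrt(0.3541498^2 + 0.84812755^2 + 1.0373256^2) = 1.3859245
U = k * uc = 2 * 1.3859245
U = 2.7718

2.7718


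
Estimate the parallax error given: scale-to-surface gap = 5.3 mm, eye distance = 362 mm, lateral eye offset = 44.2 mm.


error = h * offset / d
= 5.3 * 44.2 / 362
= 0.6471

0.6471


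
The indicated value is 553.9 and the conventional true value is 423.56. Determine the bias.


Systematic error = measured - true
= 553.9 - 423.56
= 130.3400

130.3400


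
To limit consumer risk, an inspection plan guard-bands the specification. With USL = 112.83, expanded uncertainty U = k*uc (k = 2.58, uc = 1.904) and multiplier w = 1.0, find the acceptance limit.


U = k * uc = 2.58 * 1.904 = 4.91232
guard band g = w * U = 1.0 * 4.91232 = 4.91232
AL = USL - g = 112.83 - 4.91232
AL = 107.9177

107.9177


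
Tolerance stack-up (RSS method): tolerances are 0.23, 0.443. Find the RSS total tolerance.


RSS = sqrt(0.23^2 + 0.443^2)
= sqrt(0.249149)
= 0.4991

0.4991


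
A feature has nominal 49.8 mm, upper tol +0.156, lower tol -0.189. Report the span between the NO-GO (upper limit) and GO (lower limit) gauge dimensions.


GO = nominal - lower_tol (smallest hole = maximum material condition)
GO = 49.8 - 0.189 = 49.611
NO-GO = nominal + upper_tol (largest hole = least material condition)
NO-GO = 49.8 + 0.156 = 49.956
spread = NO-GO - GO = 49.956 - 49.611 = 0.3450

0.3450


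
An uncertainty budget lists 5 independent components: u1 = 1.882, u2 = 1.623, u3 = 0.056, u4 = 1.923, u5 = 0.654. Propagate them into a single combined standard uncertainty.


uc = sqrt(1.882^2 + 1.623^2 + 0.056^2 + 1.923^2 + 0.654^2)
uc = sqrt(10.304834)
uc = 3.2101

3.2101


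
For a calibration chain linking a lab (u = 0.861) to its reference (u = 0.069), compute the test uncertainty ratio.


TUR = u_lab / u_ref
= 0.861 / 0.069
= 12.4783

12.4783


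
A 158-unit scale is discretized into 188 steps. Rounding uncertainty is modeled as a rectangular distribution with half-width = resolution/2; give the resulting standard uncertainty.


resolution = range / divisions
resolution = 158 / 188 = 0.84042553
u_res = resolution / (2*sqrt(3))
u_res = 0.84042553 / 3.4641016
u_res = 0.2426

0.2426


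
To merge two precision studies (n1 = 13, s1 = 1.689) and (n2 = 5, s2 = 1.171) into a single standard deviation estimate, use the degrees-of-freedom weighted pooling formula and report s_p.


s_p = sqrt(((n1-1)*s1^2 + (n2-1)*s2^2) / (n1+n2-2))
numerator = (13-1)*1.689^2 + (5-1)*1.171^2 = 34.232652 + 5.484964 = 39.717616
denominator = 13 + 5 - 2 = 16
s_p^2 = 39.717616 / 16 = 2.482351
s_p = sqrt(2.482351) = 1.5755

1.5755


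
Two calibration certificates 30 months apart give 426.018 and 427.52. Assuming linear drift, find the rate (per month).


rate = (v2 - v1) / months
= (427.52 - 426.018) / 30
= 1.5020 / 30
= 0.0501

0.0501


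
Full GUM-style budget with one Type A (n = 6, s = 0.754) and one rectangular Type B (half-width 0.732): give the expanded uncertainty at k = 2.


u_A = s / sqrt(n) = 0.754 / sqrt(6) = 0.30781921
u_B = half_width / sqrt(3) = 0.732 / sqrt(3) = 0.4226204
uc = sqrt(u_A^2 + u_B^2) = sqrt(0.30781921^2 + 0.4226204^2) = 0.52283905
U = k * uc = 2 * 0.52283905
U = 1.0457

1.0457


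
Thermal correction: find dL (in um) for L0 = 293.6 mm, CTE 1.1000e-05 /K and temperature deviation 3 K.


dL = L * alpha * dT
= 293.6 * 1.1000e-05 * 3
= 0.0096888 mm
dL_um = 0.0096888 * 1000 = 9.6888 um

9.6888


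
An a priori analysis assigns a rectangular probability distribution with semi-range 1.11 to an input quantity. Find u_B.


u_B = half_width / sqrt(3)
u_B = 1.11 / 1.7320508
u_B = 0.6409

0.6409


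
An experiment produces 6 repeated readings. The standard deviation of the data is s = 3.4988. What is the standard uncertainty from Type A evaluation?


u_A = s / sqrt(n)
u_A = 3.4988 / sqrt(6)
u_A = 3.4988 / 2.4494897
u_A = 1.4284

1.4284


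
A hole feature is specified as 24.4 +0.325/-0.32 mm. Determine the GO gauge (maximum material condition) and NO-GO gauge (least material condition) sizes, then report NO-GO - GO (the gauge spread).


GO = nominal - lower_tol (smallest hole = maximum material condition)
GO = 24.4 - 0.32 = 24.08
NO-GO = nominal + upper_tol (largest hole = least material condition)
NO-GO = 24.4 + 0.325 = 24.725
spread = NO-GO - GO = 24.725 - 24.08 = 0.6450

0.6450


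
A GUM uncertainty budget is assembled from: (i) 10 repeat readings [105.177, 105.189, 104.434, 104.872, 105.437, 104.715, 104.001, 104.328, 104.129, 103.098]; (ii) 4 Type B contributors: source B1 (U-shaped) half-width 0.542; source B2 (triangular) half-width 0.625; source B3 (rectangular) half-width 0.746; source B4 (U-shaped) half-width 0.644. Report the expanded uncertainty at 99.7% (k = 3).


mean = (105.177 + 105.189 + 104.434 + 104.872 + 105.437 + 104.715 + 104.001 + 104.328 + 104.129 + 103.098) / 10 = 104.538
s = sqrt(sum((x - mean)^2)/(n-1)) = 0.69660877
u_A = s / sqrt(n) = 0.69660877 / sqrt(10) = 0.22028704
u_B1 = 0.542 / sqrt(2) = 0.38325188
u_B2 = 0.625 / sqrt(6) = 0.25515518
u_B3 = 0.746 / sqrt(3) = 0.4307033
u_B4 = 0.644 / sqrt(2) = 0.45537677
uc = sqrt(0.22028704^2 + 0.38325188^2 + 0.25515518^2 + 0.4307033^2 + 0.45537677^2) = 0.80832288
U = k * uc = 3 * 0.80832288
U = 2.4250

2.4250


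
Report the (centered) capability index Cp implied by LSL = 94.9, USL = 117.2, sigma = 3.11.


Cp = (USL - LSL) / (6 * sigma)
= (117.2 - 94.9) / (6 * 3.11)
= 22.3000 / 18.6600
= 1.1951

1.1951


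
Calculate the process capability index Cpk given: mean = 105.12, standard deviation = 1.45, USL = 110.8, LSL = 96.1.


Cpu = (USL - mean) / (3*sigma) = (110.8 - 105.12) / (3*1.45) = 1.3057
Cpl = (mean - LSL) / (3*sigma) = (105.12 - 96.1) / (3*1.45) = 2.0736
Cpk = min(Cpu, Cpl) = 1.3057

1.3057


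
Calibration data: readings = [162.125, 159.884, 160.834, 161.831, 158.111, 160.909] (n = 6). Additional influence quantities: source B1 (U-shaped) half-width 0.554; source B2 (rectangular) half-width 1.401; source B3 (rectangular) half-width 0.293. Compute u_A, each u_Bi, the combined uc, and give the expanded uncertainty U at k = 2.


mean = (162.125 + 159.884 + 160.834 + 161.831 + 158.111 + 160.909) / 6 = 160.6156667
s = sqrt(sum((x - mean)^2)/(n-1)) = 1.4627048
u_A = s / sqrt(n) = 1.4627048 / sqrt(6) = 0.59714673
u_B1 = 0.554 / sqrt(2) = 0.39173716
u_B2 = 1.401 / sqrt(3) = 0.80886773
u_B3 = 0.293 / sqrt(3) = 0.16916363
uc = sqrt(0.59714673^2 + 0.39173716^2 + 0.80886773^2 + 0.16916363^2) = 1.0922113
U = k * uc = 2 * 1.0922113
U = 2.1844

2.1844


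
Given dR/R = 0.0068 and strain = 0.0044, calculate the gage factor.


GF = (dR/R) / epsilon
= 0.0068 / 0.0044
= 1.5455

1.5455


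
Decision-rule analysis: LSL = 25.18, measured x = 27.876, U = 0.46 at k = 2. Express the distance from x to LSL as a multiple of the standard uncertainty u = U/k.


u = U / k = 0.46 / 2 = 0.23
margin = |LSL - x| = |25.18 - 27.876| = 2.696
z = margin / u = 2.696 / 0.23
z = 11.7217

11.7217


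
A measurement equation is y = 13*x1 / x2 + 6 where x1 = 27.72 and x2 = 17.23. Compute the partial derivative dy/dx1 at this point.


y = 13*x1 / x2 + 6
dy/dx1 = 13/x2
Evaluate at x2 = 17.23: c1 = 13 / 17.23
c1 = 0.7545

0.7545


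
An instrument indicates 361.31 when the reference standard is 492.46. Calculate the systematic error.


Systematic error = measured - true
= 361.31 - 492.46
= -131.1500

-131.1500


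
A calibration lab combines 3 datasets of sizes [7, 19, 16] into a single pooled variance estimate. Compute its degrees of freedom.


nu = sum_i (n_i - 1)
nu = ((7 - 1) + (19 - 1) + (16 - 1))
nu = 6 + 18 + 15
nu = 39

39


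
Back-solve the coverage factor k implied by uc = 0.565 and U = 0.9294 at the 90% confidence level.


k = U / uc
k = 0.9294 / 0.565
k = 1.645

1.645


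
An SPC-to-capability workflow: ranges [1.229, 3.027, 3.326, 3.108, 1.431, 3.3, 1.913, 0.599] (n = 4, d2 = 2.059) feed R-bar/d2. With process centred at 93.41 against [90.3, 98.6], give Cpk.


R_bar = (1.229 + 3.027 + 3.326 + 3.108 + 1.431 + 3.3 + 1.913 + 0.599) / 8 = 2.241625
sigma = R_bar / d2 = 2.241625 / 2.059 = 1.088696
Cp = (USL - LSL)/(6*sigma) = (98.6 - 90.3)/(6*1.088696) = 1.2706
Cpu = (98.6 - 93.41)/(3*1.088696) = 1.5891
Cpl = (93.41 - 90.3)/(3*1.088696) = 0.9522
Cpk = min(Cpu, Cpl) = 0.9522

0.9522


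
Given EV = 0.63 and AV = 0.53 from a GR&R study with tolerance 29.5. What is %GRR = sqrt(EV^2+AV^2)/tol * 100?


GRR = sqrt(EV^2 + AV^2) = sqrt(0.63^2 + 0.53^2) = 0.8232861
%GRR = GRR / tol * 100 = 0.8232861 / 29.5 * 100
%GRR = 2.7908

2.7908


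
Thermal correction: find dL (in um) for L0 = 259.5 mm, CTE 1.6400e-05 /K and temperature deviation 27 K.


dL = L * alpha * dT
= 259.5 * 1.6400e-05 * 27
= 0.1149066 mm
dL_um = 0.1149066 * 1000 = 114.9066 um

114.9066


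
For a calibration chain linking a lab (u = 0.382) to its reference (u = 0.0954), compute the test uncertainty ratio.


TUR = u_lab / u_ref
= 0.382 / 0.0954
= 4.0042

4.0042


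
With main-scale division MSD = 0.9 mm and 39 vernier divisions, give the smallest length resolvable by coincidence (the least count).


LC = MSD / n_div
= 0.9 / 39
= 0.0231

0.0231


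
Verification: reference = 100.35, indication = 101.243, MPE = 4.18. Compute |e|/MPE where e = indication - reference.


e = indication - reference = 101.243 - 100.35 = 0.8930
|e| = 0.8930
ratio = |e| / MPE = 0.8930 / 4.18
ratio = 0.2136

0.2136


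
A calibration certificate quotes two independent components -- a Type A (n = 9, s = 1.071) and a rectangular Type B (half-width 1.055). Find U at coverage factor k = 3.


u_A = s / sqrt(n) = 1.071 / sqrt(9) = 0.357
u_B = half_width / sqrt(3) = 1.055 / sqrt(3) = 0.60910453
uc = sqrt(u_A^2 + u_B^2) = sqrt(0.357^2 + 0.60910453^2) = 0.7060151
U = k * uc = 3 * 0.7060151
U = 2.1180

2.1180


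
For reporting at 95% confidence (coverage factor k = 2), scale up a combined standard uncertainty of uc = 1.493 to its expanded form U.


U = k * uc
U = 2 * 1.493
U = 2.9860

2.9860


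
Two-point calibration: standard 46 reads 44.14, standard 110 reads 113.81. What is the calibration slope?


slope = (y2 - y1) / (x2 - x1)
= (113.81 - 44.14) / (110 - 46)
= 69.6700 / 64
= 1.0886

1.0886


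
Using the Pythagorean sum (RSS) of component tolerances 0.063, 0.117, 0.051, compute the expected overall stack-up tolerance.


RSS = sqrt(0.063^2 + 0.117^2 + 0.051^2)
= sqrt(0.020259)
= 0.1423

0.1423


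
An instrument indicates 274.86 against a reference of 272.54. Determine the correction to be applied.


Correction = standard - reading
= 272.54 - 274.86
= -2.3200

-2.3200


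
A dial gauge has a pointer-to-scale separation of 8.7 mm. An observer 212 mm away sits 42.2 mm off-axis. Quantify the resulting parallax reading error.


error = h * offset / d
= 8.7 * 42.2 / 212
= 1.7318

1.7318


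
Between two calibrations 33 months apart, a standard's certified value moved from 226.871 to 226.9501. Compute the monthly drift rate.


rate = (v2 - v1) / months
= (226.9501 - 226.871) / 33
= 0.0791 / 33
= 0.0024

0.0024


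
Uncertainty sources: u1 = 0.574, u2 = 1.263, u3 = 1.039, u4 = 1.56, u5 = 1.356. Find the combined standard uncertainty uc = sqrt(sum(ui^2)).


uc = sqrt(0.574^2 + 1.263^2 + 1.039^2 + 1.56^2 + 1.356^2)
uc = sqrt(7.276502)
uc = 2.6975

2.6975


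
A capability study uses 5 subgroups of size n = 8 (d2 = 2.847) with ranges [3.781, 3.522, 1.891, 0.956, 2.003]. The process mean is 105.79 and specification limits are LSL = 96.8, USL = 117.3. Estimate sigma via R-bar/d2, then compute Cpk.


R_bar = (3.781 + 3.522 + 1.891 + 0.956 + 2.003) / 5 = 2.4306
sigma = R_bar / d2 = 2.4306 / 2.847 = 0.85374078
Cp = (USL - LSL)/(6*sigma) = (117.3 - 96.8)/(6*0.85374078) = 4.0020
Cpu = (117.3 - 105.79)/(3*0.85374078) = 4.4939
Cpl = (105.79 - 96.8)/(3*0.85374078) = 3.5100
Cpk = min(Cpu, Cpl) = 3.5100

3.5100


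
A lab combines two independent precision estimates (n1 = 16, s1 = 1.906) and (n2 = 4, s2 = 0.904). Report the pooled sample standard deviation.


s_p = sqrt(((n1-1)*s1^2 + (n2-1)*s2^2) / (n1+n2-2))
numerator = (16-1)*1.906^2 + (4-1)*0.904^2 = 54.49254 + 2.451648 = 56.944188
denominator = 16 + 4 - 2 = 18
s_p^2 = 56.944188 / 18 = 3.163566
s_p = sqrt(3.163566) = 1.7786

1.7786


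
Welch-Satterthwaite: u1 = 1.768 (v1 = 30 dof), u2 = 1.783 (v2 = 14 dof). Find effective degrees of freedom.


uc = sqrt(u1^2 + u2^2) = sqrt(1.768^2 + 1.783^2) = 2.5109586
v_eff = uc^4 / (u1^4/v1 + u2^4/v2)
= 2.5109586^4 / (1.768^4/30 + 1.783^4/14)
= 39.751929 / 1.047593
v_eff = 37.9460

37.9460


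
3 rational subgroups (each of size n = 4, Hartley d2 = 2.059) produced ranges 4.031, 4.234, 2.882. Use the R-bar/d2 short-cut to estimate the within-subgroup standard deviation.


R_bar = (4.031 + 4.234 + 2.882) / 3
R_bar = 11.147 / 3 = 3.7156667
sigma_hat = R_bar / d2 = 3.7156667 / 2.059 = 1.8046

1.8046


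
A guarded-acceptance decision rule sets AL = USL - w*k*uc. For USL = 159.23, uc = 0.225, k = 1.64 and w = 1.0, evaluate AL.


U = k * uc = 1.64 * 0.225 = 0.369
guard band g = w * U = 1.0 * 0.369 = 0.369
AL = USL - g = 159.23 - 0.369
AL = 158.8610

158.8610


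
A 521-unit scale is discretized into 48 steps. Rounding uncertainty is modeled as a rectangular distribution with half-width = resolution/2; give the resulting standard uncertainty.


resolution = range / divisions
resolution = 521 / 48 = 10.854167
u_res = resolution / (2*sqrt(3))
u_res = 10.854167 / 3.4641016
u_res = 3.1333

3.1333


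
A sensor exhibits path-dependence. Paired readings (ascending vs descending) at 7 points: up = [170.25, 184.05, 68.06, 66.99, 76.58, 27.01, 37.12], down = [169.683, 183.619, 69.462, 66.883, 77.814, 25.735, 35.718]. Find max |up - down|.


|170.25 - 169.683| = 0.5670
|184.05 - 183.619| = 0.4310
|68.06 - 69.462| = 1.4020
|66.99 - 66.883| = 0.1070
|76.58 - 77.814| = 1.2340
|27.01 - 25.735| = 1.2750
|37.12 - 35.718| = 1.4020
hysteresis = max(diffs) = 1.4020

1.4020


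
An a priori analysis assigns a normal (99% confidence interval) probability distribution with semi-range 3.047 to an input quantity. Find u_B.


u_B = half_width / 2.576
u_B = 3.047 / 2.576
u_B = 1.1828

1.1828


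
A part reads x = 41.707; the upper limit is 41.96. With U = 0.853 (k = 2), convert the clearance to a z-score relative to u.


u = U / k = 0.853 / 2 = 0.4265
margin = |USL - x| = |41.96 - 41.707| = 0.253
z = margin / u = 0.253 / 0.4265
z = 0.5932

0.5932


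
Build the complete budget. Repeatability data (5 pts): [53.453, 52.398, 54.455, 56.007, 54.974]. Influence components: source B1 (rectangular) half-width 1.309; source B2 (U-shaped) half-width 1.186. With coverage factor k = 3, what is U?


mean = (53.453 + 52.398 + 54.455 + 56.007 + 54.974) / 5 = 54.2574
s = sqrt(sum((x - mean)^2)/(n-1)) = 1.3890725
u_A = s / sqrt(n) = 1.3890725 / sqrt(5) = 0.62121211
u_B1 = 1.309 / sqrt(3) = 0.7557515
u_B2 = 1.186 / sqrt(2) = 0.83862864
uc = sqrt(0.62121211^2 + 0.7557515^2 + 0.83862864^2) = 1.2885507
U = k * uc = 3 * 1.2885507
U = 3.8657

3.8657


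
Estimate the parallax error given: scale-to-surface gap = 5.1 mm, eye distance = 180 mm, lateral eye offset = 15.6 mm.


error = h * offset / d
= 5.1 * 15.6 / 180
= 0.4420

0.4420


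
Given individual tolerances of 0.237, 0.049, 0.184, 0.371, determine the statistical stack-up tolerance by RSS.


RSS = sqrt(0.237^2 + 0.049^2 + 0.184^2 + 0.371^2)
= sqrt(0.230067)
= 0.4797

0.4797


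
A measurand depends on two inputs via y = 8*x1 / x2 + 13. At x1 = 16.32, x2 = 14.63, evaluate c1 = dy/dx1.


y = 8*x1 / x2 + 13
dy/dx1 = 8/x2
Evaluate at x2 = 14.63: c1 = 8 / 14.63
c1 = 0.5468

0.5468


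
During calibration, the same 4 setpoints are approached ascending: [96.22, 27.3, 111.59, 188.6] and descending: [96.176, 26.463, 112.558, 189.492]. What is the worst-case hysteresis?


|96.22 - 96.176| = 0.0440
|27.3 - 26.463| = 0.8370
|111.59 - 112.558| = 0.9680
|188.6 - 189.492| = 0.8920
hysteresis = max(diffs) = 0.9680

0.9680


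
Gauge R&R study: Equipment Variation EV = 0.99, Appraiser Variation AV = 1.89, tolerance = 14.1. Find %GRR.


GRR = sqrt(EV^2 + AV^2) = sqrt(0.99^2 + 1.89^2) = 2.1335885
%GRR = GRR / tol * 100 = 2.1335885 / 14.1 * 100
%GRR = 15.1318

15.1318


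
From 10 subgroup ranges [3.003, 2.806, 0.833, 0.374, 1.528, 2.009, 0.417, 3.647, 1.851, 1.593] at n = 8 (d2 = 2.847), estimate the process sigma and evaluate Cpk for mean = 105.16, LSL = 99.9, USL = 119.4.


R_bar = (3.003 + 2.806 + 0.833 + 0.374 + 1.528 + 2.009 + 0.417 + 3.647 + 1.851 + 1.593) / 10 = 1.8061
sigma = R_bar / d2 = 1.8061 / 2.847 = 0.63438707
Cp = (USL - LSL)/(6*sigma) = (119.4 - 99.9)/(6*0.63438707) = 5.1231
Cpu = (119.4 - 105.16)/(3*0.63438707) = 7.4823
Cpl = (105.16 - 99.9)/(3*0.63438707) = 2.7638
Cpk = min(Cpu, Cpl) = 2.7638

2.7638


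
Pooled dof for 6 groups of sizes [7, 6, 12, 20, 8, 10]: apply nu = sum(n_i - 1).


nu = sum_i (n_i - 1)
nu = ((7 - 1) + (6 - 1) + (12 - 1) + (20 - 1) + (8 - 1) + (10 - 1))
nu = 6 + 5 + 11 + 19 + 7 + 9
nu = 57

57


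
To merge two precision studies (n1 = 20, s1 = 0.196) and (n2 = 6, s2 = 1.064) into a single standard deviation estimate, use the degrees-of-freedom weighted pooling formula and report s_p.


s_p = sqrt(((n1-1)*s1^2 + (n2-1)*s2^2) / (n1+n2-2))
numerator = (20-1)*0.196^2 + (6-1)*1.064^2 = 0.729904 + 5.66048 = 6.390384
denominator = 20 + 6 - 2 = 24
s_p^2 = 6.390384 / 24 = 0.266266
s_p = sqrt(0.266266) = 0.5160

0.5160


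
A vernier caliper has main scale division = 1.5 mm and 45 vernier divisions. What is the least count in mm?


LC = MSD / n_div
= 1.5 / 45
= 0.0333

0.0333


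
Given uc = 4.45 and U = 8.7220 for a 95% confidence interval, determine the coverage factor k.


k = U / uc
k = 8.7220 / 4.45
k = 1.96

1.96


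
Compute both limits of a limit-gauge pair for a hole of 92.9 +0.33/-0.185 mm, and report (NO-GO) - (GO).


GO = nominal - lower_tol (smallest hole = maximum material condition)
GO = 92.9 - 0.185 = 92.715
NO-GO = nominal + upper_tol (largest hole = least material condition)
NO-GO = 92.9 + 0.33 = 93.23
spread = NO-GO - GO = 93.23 - 92.715 = 0.5150

0.5150


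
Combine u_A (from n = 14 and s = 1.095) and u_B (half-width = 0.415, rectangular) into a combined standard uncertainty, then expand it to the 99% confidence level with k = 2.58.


u_A = s / sqrt(n) = 1.095 / sqrt(14) = 0.29265106
u_B = half_width / sqrt(3) = 0.415 / sqrt(3) = 0.23960036
uc = sqrt(u_A^2 + u_B^2) = sqrt(0.29265106^2 + 0.23960036^2) = 0.37822345
U = k * uc = 2.58 * 0.37822345
U = 0.9758

0.9758


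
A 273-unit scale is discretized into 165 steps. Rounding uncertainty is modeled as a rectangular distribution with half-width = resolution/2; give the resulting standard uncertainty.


resolution = range / divisions
resolution = 273 / 165 = 1.6545455
u_res = resolution / (2*sqrt(3))
u_res = 1.6545455 / 3.4641016
u_res = 0.4776

0.4776


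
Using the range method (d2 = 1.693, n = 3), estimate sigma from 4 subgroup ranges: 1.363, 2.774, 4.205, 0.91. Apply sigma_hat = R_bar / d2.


R_bar = (1.363 + 2.774 + 4.205 + 0.91) / 4
R_bar = 9.252 / 4 = 2.313
sigma_hat = R_bar / d2 = 2.313 / 1.693 = 1.3662

1.3662


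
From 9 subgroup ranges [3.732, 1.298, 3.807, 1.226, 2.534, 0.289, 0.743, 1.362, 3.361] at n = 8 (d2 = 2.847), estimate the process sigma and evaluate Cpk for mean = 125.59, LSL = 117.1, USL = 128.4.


R_bar = (3.732 + 1.298 + 3.807 + 1.226 + 2.534 + 0.289 + 0.743 + 1.362 + 3.361) / 9 = 2.0391111
sigma = R_bar / d2 = 2.0391111 / 2.847 = 0.71623151
Cp = (USL - LSL)/(6*sigma) = (128.4 - 117.1)/(6*0.71623151) = 2.6295
Cpu = (128.4 - 125.59)/(3*0.71623151) = 1.3078
Cpl = (125.59 - 117.1)/(3*0.71623151) = 3.9512
Cpk = min(Cpu, Cpl) = 1.3078

1.3078


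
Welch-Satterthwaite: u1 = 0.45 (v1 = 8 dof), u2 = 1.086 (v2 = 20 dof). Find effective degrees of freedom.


uc = sqrt(u1^2 + u2^2) = sqrt(0.45^2 + 1.086^2) = 1.1755407
v_eff = uc^4 / (u1^4/v1 + u2^4/v2)
= 1.1755407^4 / (0.45^4/8 + 1.086^4/20)
= 1.9096364 / 0.074674527
v_eff = 25.5728

25.5728


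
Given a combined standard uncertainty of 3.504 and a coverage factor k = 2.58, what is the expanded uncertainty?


U = k * uc
U = 2.58 * 3.504
U = 9.0403

9.0403


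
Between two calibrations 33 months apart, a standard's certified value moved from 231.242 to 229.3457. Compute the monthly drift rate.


rate = (v2 - v1) / months
= (229.3457 - 231.242) / 33
= -1.8963 / 33
= -0.0575

-0.0575


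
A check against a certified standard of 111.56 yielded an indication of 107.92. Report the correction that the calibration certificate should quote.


Correction = standard - reading
= 111.56 - 107.92
= 3.6400

3.6400


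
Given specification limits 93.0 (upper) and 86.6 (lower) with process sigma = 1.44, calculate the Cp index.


Cp = (USL - LSL) / (6 * sigma)
= (93.0 - 86.6) / (6 * 1.44)
= 6.4000 / 8.6400
= 0.7407

0.7407


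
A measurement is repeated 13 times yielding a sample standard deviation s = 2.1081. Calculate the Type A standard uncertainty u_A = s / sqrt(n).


u_A = s / sqrt(n)
u_A = 2.1081 / sqrt(13)
u_A = 2.1081 / 3.6055513
u_A = 0.5847

0.5847


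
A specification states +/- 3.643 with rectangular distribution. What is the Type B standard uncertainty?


u_B = half_width / sqrt(3)
u_B = 3.643 / 1.7320508
u_B = 2.1033

2.1033


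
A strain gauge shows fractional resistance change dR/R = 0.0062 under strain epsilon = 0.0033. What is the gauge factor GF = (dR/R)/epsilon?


GF = (dR/R) / epsilon
= 0.0062 / 0.0033
= 1.8788

1.8788


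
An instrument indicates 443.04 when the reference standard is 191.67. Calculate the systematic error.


Systematic error = measured - true
= 443.04 - 191.67
= 251.3700

251.3700


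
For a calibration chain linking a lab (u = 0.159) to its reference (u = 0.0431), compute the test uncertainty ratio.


TUR = u_lab / u_ref
= 0.159 / 0.0431
= 3.6891

3.6891


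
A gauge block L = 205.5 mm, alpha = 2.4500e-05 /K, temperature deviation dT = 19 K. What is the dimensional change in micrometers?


dL = L * alpha * dT
= 205.5 * 2.4500e-05 * 19
= 0.0956603 mm
dL_um = 0.0956603 * 1000 = 95.6603 um

95.6603


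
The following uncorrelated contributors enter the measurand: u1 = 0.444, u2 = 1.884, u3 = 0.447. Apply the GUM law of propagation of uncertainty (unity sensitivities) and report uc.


uc = sqrt(0.444^2 + 1.884^2 + 0.447^2)
uc = sqrt(3.946401)
uc = 1.9866

1.9866


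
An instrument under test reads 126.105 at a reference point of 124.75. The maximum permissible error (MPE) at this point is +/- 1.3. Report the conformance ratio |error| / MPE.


e = indication - reference = 126.105 - 124.75 = 1.3550
|e| = 1.3550
ratio = |e| / MPE = 1.3550 / 1.3
ratio = 1.0423

1.0423


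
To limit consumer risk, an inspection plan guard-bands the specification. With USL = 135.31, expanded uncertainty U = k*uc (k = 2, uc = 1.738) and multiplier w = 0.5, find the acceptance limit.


U = k * uc = 2 * 1.738 = 3.476
guard band g = w * U = 0.5 * 3.476 = 1.738
AL = USL - g = 135.31 - 1.738
AL = 133.5720

133.5720


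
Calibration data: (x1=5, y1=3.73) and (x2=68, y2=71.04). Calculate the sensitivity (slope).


slope = (y2 - y1) / (x2 - x1)
= (71.04 - 3.73) / (68 - 5)
= 67.3100 / 63
= 1.0684

1.0684


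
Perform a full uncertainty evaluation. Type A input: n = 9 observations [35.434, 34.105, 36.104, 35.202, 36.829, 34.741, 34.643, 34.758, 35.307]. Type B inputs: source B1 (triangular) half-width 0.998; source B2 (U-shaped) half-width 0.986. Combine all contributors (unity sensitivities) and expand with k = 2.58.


mean = (35.434 + 34.105 + 36.104 + 35.202 + 36.829 + 34.741 + 34.643 + 34.758 + 35.307) / 9 = 35.23588889
s = sqrt(sum((x - mean)^2)/(n-1)) = 0.82468122
u_A = s / sqrt(n) = 0.82468122 / sqrt(9) = 0.27489374
u_B1 = 0.998 / sqrt(6) = 0.40743179
u_B2 = 0.986 / sqrt(2) = 0.69720729
uc = sqrt(0.27489374^2 + 0.40743179^2 + 0.69720729^2) = 0.85303296
U = k * uc = 2.58 * 0.85303296
U = 2.2008

2.2008


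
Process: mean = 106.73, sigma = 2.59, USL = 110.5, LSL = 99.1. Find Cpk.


Cpu = (USL - mean) / (3*sigma) = (110.5 - 106.73) / (3*2.59) = 0.4852
Cpl = (mean - LSL) / (3*sigma) = (106.73 - 99.1) / (3*2.59) = 0.9820
Cpk = min(Cpu, Cpl) = 0.4852

0.4852


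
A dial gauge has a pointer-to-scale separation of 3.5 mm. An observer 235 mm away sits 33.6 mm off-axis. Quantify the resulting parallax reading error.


error = h * offset / d
= 3.5 * 33.6 / 235
= 0.5004

0.5004


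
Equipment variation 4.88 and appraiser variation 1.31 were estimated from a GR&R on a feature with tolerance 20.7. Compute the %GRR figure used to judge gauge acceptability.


GRR = sqrt(EV^2 + AV^2) = sqrt(4.88^2 + 1.31^2) = 5.0527715
%GRR = GRR / tol * 100 = 5.0527715 / 20.7 * 100
%GRR = 24.4095

24.4095


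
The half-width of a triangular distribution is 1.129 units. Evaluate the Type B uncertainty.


u_B = half_width / sqrt(6)
u_B = 1.129 / 2.4494897
u_B = 0.4609

0.4609


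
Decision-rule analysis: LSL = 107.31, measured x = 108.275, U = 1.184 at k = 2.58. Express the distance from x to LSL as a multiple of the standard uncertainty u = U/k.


u = U / k = 1.184 / 2.58 = 0.45891473
margin = |LSL - x| = |107.31 - 108.275| = 0.965
z = margin / u = 0.965 / 0.45891473
z = 2.1028

2.1028


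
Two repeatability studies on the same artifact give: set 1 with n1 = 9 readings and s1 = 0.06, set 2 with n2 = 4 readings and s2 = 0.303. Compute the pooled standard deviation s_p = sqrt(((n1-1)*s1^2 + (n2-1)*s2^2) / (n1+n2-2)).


s_p = sqrt(((n1-1)*s1^2 + (n2-1)*s2^2) / (n1+n2-2))
numerator = (9-1)*0.06^2 + (4-1)*0.303^2 = 0.0288 + 0.275427 = 0.304227
denominator = 9 + 4 - 2 = 11
s_p^2 = 0.304227 / 11 = 0.027657
s_p = sqrt(0.027657) = 0.1663

0.1663


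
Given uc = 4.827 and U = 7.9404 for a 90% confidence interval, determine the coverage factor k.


k = U / uc
k = 7.9404 / 4.827
k = 1.645

1.645


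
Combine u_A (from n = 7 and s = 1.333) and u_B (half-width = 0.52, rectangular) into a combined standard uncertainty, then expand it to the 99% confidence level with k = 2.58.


u_A = s / sqrt(n) = 1.333 / sqrt(7) = 0.50382664
u_B = half_width / sqrt(3) = 0.52 / sqrt(3) = 0.30022214
uc = sqrt(u_A^2 + u_B^2) = sqrt(0.50382664^2 + 0.30022214^2) = 0.58649349
U = k * uc = 2.58 * 0.58649349
U = 1.5132

1.5132


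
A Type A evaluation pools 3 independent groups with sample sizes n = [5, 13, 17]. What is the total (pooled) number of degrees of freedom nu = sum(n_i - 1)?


nu = sum_i (n_i - 1)
nu = ((5 - 1) + (13 - 1) + (17 - 1))
nu = 4 + 12 + 16
nu = 32

32


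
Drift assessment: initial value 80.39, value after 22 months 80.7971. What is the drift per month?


rate = (v2 - v1) / months
= (80.7971 - 80.39) / 22
= 0.4071 / 22
= 0.0185

0.0185


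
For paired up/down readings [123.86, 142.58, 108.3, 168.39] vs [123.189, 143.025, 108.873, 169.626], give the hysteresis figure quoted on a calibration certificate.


|123.86 - 123.189| = 0.6710
|142.58 - 143.025| = 0.4450
|108.3 - 108.873| = 0.5730
|168.39 - 169.626| = 1.2360
hysteresis = max(diffs) = 1.2360

1.2360


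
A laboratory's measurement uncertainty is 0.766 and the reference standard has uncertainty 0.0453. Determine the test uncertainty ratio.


TUR = u_lab / u_ref
= 0.766 / 0.0453
= 16.9095

16.9095


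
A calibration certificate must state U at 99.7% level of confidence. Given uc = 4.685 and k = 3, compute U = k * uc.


U = k * uc
U = 3 * 4.685
U = 14.0550

14.0550


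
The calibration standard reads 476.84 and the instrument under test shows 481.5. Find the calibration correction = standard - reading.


Correction = standard - reading
= 476.84 - 481.5
= -4.6600

-4.6600


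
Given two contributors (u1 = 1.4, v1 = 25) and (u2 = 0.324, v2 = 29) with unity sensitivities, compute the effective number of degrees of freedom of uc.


uc = sqrt(u1^2 + u2^2) = sqrt(1.4^2 + 0.324^2) = 1.4370024
v_eff = uc^4 / (u1^4/v1 + u2^4/v2)
= 1.4370024^4 / (1.4^4/25 + 0.324^4/29)
= 4.2641255 / 0.154044
v_eff = 27.6812

27.6812


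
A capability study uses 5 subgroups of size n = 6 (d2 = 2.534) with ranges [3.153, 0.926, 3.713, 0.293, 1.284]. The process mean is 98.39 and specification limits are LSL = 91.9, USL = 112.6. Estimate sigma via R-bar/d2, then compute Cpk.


R_bar = (3.153 + 0.926 + 3.713 + 0.293 + 1.284) / 5 = 1.8738
sigma = R_bar / d2 = 1.8738 / 2.534 = 0.7394633
Cp = (USL - LSL)/(6*sigma) = (112.6 - 91.9)/(6*0.7394633) = 4.6655
Cpu = (112.6 - 98.39)/(3*0.7394633) = 6.4055
Cpl = (98.39 - 91.9)/(3*0.7394633) = 2.9255
Cpk = min(Cpu, Cpl) = 2.9255

2.9255


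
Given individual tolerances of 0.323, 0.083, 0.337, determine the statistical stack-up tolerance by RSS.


RSS = sqrt(0.323^2 + 0.083^2 + 0.337^2)
= sqrt(0.224787)
= 0.4741

0.4741


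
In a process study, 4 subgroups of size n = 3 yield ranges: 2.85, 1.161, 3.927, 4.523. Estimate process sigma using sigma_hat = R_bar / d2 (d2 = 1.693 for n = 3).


R_bar = (2.85 + 1.161 + 3.927 + 4.523) / 4
R_bar = 12.461 / 4 = 3.11525
sigma_hat = R_bar / d2 = 3.11525 / 1.693 = 1.8401

1.8401


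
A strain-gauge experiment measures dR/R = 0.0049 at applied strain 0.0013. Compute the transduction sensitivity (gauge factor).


GF = (dR/R) / epsilon
= 0.0049 / 0.0013
= 3.7692

3.7692


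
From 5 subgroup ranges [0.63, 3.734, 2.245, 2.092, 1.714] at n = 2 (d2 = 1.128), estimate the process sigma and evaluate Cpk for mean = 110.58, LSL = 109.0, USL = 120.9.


R_bar = (0.63 + 3.734 + 2.245 + 2.092 + 1.714) / 5 = 2.083
sigma = R_bar / d2 = 2.083 / 1.128 = 1.8466312
Cp = (USL - LSL)/(6*sigma) = (120.9 - 109.0)/(6*1.8466312) = 1.0740
Cpu = (120.9 - 110.58)/(3*1.8466312) = 1.8629
Cpl = (110.58 - 109.0)/(3*1.8466312) = 0.2852
Cpk = min(Cpu, Cpl) = 0.2852

0.2852


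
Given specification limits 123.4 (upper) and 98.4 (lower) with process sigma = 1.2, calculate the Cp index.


Cp = (USL - LSL) / (6 * sigma)
= (123.4 - 98.4) / (6 * 1.2)
= 25.0000 / 7.2000
= 3.4722

3.4722


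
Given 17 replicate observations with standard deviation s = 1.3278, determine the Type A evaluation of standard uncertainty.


u_A = s / sqrt(n)
u_A = 1.3278 / sqrt(17)
u_A = 1.3278 / 4.1231056
u_A = 0.3220

0.3220


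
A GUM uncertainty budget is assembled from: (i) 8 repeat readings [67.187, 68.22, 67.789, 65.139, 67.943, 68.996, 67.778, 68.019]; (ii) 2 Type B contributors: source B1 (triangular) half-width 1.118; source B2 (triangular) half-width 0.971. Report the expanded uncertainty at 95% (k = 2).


mean = (67.187 + 68.22 + 67.789 + 65.139 + 67.943 + 68.996 + 67.778 + 68.019) / 8 = 67.633875
s = sqrt(sum((x - mean)^2)/(n-1)) = 1.1283199
u_A = s / sqrt(n) = 1.1283199 / sqrt(8) = 0.39892133
u_B1 = 1.118 / sqrt(6) = 0.45642159
u_B2 = 0.971 / sqrt(6) = 0.39640909
uc = sqrt(0.39892133^2 + 0.45642159^2 + 0.39640909^2) = 0.72429211
U = k * uc = 2 * 0.72429211
U = 1.4486

1.4486


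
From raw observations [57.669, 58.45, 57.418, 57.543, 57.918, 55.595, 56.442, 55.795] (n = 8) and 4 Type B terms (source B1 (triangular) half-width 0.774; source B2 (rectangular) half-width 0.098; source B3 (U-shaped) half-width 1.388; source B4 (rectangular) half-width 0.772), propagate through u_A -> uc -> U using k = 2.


mean = (57.669 + 58.45 + 57.418 + 57.543 + 57.918 + 55.595 + 56.442 + 55.795) / 8 = 57.10375
s = sqrt(sum((x - mean)^2)/(n-1)) = 1.0360405
u_A = s / sqrt(n) = 1.0360405 / sqrt(8) = 0.36629563
u_B1 = 0.774 / sqrt(6) = 0.31598418
u_B2 = 0.098 / sqrt(3) = 0.056580326
u_B3 = 1.388 / sqrt(2) = 0.98146421
u_B4 = 0.772 / sqrt(3) = 0.44571441
uc = sqrt(0.36629563^2 + 0.31598418^2 + 0.056580326^2 + 0.98146421^2 + 0.44571441^2) = 1.182858
U = k * uc = 2 * 1.182858
U = 2.3657

2.3657


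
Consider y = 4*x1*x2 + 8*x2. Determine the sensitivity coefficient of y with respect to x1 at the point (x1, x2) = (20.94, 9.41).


y = 4*x1*x2 + 8*x2
dy/dx1 = 4*x2
Evaluate at x2 = 9.41: c1 = 4 * 9.41
c1 = 37.6400

37.6400


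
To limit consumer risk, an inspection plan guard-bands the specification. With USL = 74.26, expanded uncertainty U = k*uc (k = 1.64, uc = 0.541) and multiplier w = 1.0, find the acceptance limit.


U = k * uc = 1.64 * 0.541 = 0.88724
guard band g = w * U = 1.0 * 0.88724 = 0.88724
AL = USL - g = 74.26 - 0.88724
AL = 73.3728

73.3728


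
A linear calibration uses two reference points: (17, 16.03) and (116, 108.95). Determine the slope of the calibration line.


slope = (y2 - y1) / (x2 - x1)
= (108.95 - 16.03) / (116 - 17)
= 92.9200 / 99
= 0.9386

0.9386


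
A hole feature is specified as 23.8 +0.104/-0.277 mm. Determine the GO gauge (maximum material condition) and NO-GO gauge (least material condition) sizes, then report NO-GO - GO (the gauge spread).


GO = nominal - lower_tol (smallest hole = maximum material condition)
GO = 23.8 - 0.277 = 23.523
NO-GO = nominal + upper_tol (largest hole = least material condition)
NO-GO = 23.8 + 0.104 = 23.904
spread = NO-GO - GO = 23.904 - 23.523 = 0.3810

0.3810


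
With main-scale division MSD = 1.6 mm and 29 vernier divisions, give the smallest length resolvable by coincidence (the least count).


LC = MSD / n_div
= 1.6 / 29
= 0.0552

0.0552


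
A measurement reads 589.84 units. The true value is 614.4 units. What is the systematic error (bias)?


Systematic error = measured - true
= 589.84 - 614.4
= -24.5600

-24.5600


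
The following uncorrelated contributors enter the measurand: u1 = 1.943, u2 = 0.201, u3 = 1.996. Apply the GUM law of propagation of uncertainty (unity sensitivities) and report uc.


uc = sqrt(1.943^2 + 0.201^2 + 1.996^2)
uc = sqrt(7.799666)
uc = 2.7928

2.7928


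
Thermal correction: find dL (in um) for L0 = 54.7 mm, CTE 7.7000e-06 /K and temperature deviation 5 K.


dL = L * alpha * dT
= 54.7 * 7.7000e-06 * 5
= 0.0021059 mm
dL_um = 0.0021059 * 1000 = 2.1059 um

2.1059


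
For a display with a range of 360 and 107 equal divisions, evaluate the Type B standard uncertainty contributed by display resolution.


resolution = range / divisions
resolution = 360 / 107 = 3.364486
u_res = resolution / (2*sqrt(3))
u_res = 3.364486 / 3.4641016
u_res = 0.9712

0.9712


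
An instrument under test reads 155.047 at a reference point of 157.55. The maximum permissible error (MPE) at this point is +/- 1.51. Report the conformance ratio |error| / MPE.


e = indication - reference = 155.047 - 157.55 = -2.5030
|e| = 2.5030
ratio = |e| / MPE = 2.5030 / 1.51
ratio = 1.6576

1.6576


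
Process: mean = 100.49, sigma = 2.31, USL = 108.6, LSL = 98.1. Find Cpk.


Cpu = (USL - mean) / (3*sigma) = (108.6 - 100.49) / (3*2.31) = 1.1703
Cpl = (mean - LSL) / (3*sigma) = (100.49 - 98.1) / (3*2.31) = 0.3449
Cpk = min(Cpu, Cpl) = 0.3449

0.3449


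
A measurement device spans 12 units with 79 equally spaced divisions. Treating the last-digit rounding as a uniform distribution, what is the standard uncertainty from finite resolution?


resolution = range / divisions
resolution = 12 / 79 = 0.15189873
u_res = resolution / (2*sqrt(3))
u_res = 0.15189873 / 3.4641016
u_res = 0.0438

0.0438


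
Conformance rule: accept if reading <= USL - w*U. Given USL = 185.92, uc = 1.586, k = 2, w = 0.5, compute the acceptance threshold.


U = k * uc = 2 * 1.586 = 3.172
guard band g = w * U = 0.5 * 3.172 = 1.586
AL = USL - g = 185.92 - 1.586
AL = 184.3340

184.3340


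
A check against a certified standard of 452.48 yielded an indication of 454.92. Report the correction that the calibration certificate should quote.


Correction = standard - reading
= 452.48 - 454.92
= -2.4400

-2.4400


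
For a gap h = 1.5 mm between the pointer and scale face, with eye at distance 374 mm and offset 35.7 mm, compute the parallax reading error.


error = h * offset / d
= 1.5 * 35.7 / 374
= 0.1432

0.1432


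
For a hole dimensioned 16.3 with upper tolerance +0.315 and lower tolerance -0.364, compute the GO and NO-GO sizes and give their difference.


GO = nominal - lower_tol (smallest hole = maximum material condition)
GO = 16.3 - 0.364 = 15.936
NO-GO = nominal + upper_tol (largest hole = least material condition)
NO-GO = 16.3 + 0.315 = 16.615
spread = NO-GO - GO = 16.615 - 15.936 = 0.6790

0.6790


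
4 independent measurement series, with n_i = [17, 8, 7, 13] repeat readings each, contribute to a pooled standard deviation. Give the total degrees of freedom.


nu = sum_i (n_i - 1)
nu = ((17 - 1) + (8 - 1) + (7 - 1) + (13 - 1))
nu = 16 + 7 + 6 + 12
nu = 41

41


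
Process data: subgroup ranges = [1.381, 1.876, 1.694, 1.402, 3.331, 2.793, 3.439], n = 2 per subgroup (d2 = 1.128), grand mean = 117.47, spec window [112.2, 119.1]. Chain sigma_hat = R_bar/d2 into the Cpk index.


R_bar = (1.381 + 1.876 + 1.694 + 1.402 + 3.331 + 2.793 + 3.439) / 7 = 2.2737143
sigma = R_bar / d2 = 2.2737143 / 1.128 = 2.0157042
Cp = (USL - LSL)/(6*sigma) = (119.1 - 112.2)/(6*2.0157042) = 0.5705
Cpu = (119.1 - 117.47)/(3*2.0157042) = 0.2696
Cpl = (117.47 - 112.2)/(3*2.0157042) = 0.8715
Cpk = min(Cpu, Cpl) = 0.2696

0.2696


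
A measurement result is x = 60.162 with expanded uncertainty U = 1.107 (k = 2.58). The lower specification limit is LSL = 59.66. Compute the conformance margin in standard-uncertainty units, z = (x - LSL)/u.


u = U / k = 1.107 / 2.58 = 0.42906977
margin = |LSL - x| = |59.66 - 60.162| = 0.502
z = margin / u = 0.502 / 0.42906977
z = 1.1700

1.1700


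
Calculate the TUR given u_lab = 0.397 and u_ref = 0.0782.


TUR = u_lab / u_ref
= 0.397 / 0.0782
= 5.0767

5.0767


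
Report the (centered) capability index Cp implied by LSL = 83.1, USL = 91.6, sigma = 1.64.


Cp = (USL - LSL) / (6 * sigma)
= (91.6 - 83.1) / (6 * 1.64)
= 8.5000 / 9.8400
= 0.8638

0.8638


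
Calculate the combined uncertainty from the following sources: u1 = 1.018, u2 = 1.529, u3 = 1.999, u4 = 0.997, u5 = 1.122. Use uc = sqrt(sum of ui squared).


uc = sqrt(1.018^2 + 1.529^2 + 1.999^2 + 0.997^2 + 1.122^2)
uc = sqrt(9.623059)
uc = 3.1021

3.1021


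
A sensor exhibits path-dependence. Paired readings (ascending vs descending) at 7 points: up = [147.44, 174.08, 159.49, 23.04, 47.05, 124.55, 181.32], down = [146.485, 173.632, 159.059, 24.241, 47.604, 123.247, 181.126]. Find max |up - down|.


|147.44 - 146.485| = 0.9550
|174.08 - 173.632| = 0.4480
|159.49 - 159.059| = 0.4310
|23.04 - 24.241| = 1.2010
|47.05 - 47.604| = 0.5540
|124.55 - 123.247| = 1.3030
|181.32 - 181.126| = 0.1940
hysteresis = max(diffs) = 1.3030

1.3030
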